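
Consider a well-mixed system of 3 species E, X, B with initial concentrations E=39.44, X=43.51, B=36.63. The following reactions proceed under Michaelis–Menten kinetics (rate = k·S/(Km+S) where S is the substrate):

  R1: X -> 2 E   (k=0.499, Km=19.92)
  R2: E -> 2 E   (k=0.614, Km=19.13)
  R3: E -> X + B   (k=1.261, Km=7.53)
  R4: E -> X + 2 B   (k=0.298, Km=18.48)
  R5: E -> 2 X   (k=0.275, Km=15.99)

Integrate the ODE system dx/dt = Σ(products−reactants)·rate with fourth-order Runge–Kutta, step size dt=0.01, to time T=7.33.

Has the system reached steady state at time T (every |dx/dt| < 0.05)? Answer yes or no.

RK4 with dt=0.01: 733 steps to T=7.33. Trajectory (selected grid times):
t=0.00: E=39.44 X=43.51 B=36.63
t=0.81: E=39.15 X=44.57 B=37.82
t=1.63: E=38.86 X=45.64 B=39.01
t=2.44: E=38.59 X=46.69 B=40.20
t=3.26: E=38.31 X=47.75 B=41.39
t=4.07: E=38.04 X=48.79 B=42.57
t=4.89: E=37.77 X=49.85 B=43.76
t=5.70: E=37.51 X=50.88 B=44.94
t=6.52: E=37.25 X=51.93 B=46.12
t=7.33: E=37.00 X=52.96 B=47.29
Rates at T: R1=0.3626, R2=0.4047, R3=1.0478, R4=0.1987, R5=0.1920
dx/dt at T (Σ net stoichiometry × rate): E=-0.3086, X=+1.2679, B=+1.4452
Largest |dx/dt| is |+1.4452| (B) ≥ 0.05 → not steady.

Steady state at T: no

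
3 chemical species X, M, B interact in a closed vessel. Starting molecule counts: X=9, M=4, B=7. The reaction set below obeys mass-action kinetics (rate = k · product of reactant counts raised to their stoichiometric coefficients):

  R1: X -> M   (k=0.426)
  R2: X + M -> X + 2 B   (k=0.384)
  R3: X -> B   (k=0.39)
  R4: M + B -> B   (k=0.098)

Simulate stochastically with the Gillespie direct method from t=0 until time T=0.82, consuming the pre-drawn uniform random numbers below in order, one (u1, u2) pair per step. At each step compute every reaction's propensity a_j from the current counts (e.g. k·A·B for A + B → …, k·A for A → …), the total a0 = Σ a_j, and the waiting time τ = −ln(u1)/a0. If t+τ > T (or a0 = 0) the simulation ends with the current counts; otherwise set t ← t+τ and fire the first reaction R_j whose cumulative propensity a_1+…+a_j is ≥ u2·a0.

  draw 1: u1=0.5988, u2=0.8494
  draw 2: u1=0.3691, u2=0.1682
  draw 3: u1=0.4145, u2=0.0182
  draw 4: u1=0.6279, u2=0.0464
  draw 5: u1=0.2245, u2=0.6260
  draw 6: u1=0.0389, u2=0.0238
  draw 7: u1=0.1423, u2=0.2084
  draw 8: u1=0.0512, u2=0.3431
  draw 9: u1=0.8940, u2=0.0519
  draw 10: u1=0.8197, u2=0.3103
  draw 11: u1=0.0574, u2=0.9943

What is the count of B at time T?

t=0.000: X=9 M=4 B=7
Draw 1: a1=3.834, a2=13.824, a3=3.510, a4=2.744, a0=23.912; τ=−ln(0.5988)/23.912=0.021 → t=0.021; u2·a0=0.8494·23.912=20.311; a1+a2=17.658 < 20.311 ≤ a1+…+a3=21.168 → R3 fires; X=8 M=4 B=8
Draw 2: a1=3.408, a2=12.288, a3=3.120, a4=3.136, a0=21.952; τ=−ln(0.3691)/21.952=0.045 → t=0.067; u2·a0=0.1682·21.952=3.692; a1=3.408 < 3.692 ≤ a1+a2=15.696 → R2 fires; X=8 M=3 B=10
Draw 3: a1=3.408, a2=9.216, a3=3.120, a4=2.940, a0=18.684; τ=−ln(0.4145)/18.684=0.047 → t=0.114; u2·a0=0.0182·18.684=0.340 ≤ a1=3.408 → R1 fires; X=7 M=4 B=10
Draw 4: a1=2.982, a2=10.752, a3=2.730, a4=3.920, a0=20.384; τ=−ln(0.6279)/20.384=0.023 → t=0.137; u2·a0=0.0464·20.384=0.946 ≤ a1=2.982 → R1 fires; X=6 M=5 B=10
Draw 5: a1=2.556, a2=11.520, a3=2.340, a4=4.900, a0=21.316; τ=−ln(0.2245)/21.316=0.070 → t=0.207; u2·a0=0.6260·21.316=13.344; a1=2.556 < 13.344 ≤ a1+a2=14.076 → R2 fires; X=6 M=4 B=12
Draw 6: a1=2.556, a2=9.216, a3=2.340, a4=4.704, a0=18.816; τ=−ln(0.0389)/18.816=0.173 → t=0.379; u2·a0=0.0238·18.816=0.448 ≤ a1=2.556 → R1 fires; X=5 M=5 B=12
Draw 7: a1=2.130, a2=9.600, a3=1.950, a4=5.880, a0=19.560; τ=−ln(0.1423)/19.560=0.100 → t=0.479; u2·a0=0.2084·19.560=4.076; a1=2.130 < 4.076 ≤ a1+a2=11.730 → R2 fires; X=5 M=4 B=14
Draw 8: a1=2.130, a2=7.680, a3=1.950, a4=5.488, a0=17.248; τ=−ln(0.0512)/17.248=0.172 → t=0.651; u2·a0=0.3431·17.248=5.918; a1=2.130 < 5.918 ≤ a1+a2=9.810 → R2 fires; X=5 M=3 B=16
Draw 9: a1=2.130, a2=5.760, a3=1.950, a4=4.704, a0=14.544; τ=−ln(0.8940)/14.544=0.008 → t=0.659; u2·a0=0.0519·14.544=0.755 ≤ a1=2.130 → R1 fires; X=4 M=4 B=16
Draw 10: a1=1.704, a2=6.144, a3=1.560, a4=6.272, a0=15.680; τ=−ln(0.8197)/15.680=0.013 → t=0.672; u2·a0=0.3103·15.680=4.866; a1=1.704 < 4.866 ≤ a1+a2=7.848 → R2 fires; X=4 M=3 B=18
Draw 11: a1=1.704, a2=4.608, a3=1.560, a4=5.292, a0=13.164; τ=−ln(0.0574)/13.164=0.217 → t=0.889 > T=0.82: stop.
Read off B at T=0.82: 18

B at T = 18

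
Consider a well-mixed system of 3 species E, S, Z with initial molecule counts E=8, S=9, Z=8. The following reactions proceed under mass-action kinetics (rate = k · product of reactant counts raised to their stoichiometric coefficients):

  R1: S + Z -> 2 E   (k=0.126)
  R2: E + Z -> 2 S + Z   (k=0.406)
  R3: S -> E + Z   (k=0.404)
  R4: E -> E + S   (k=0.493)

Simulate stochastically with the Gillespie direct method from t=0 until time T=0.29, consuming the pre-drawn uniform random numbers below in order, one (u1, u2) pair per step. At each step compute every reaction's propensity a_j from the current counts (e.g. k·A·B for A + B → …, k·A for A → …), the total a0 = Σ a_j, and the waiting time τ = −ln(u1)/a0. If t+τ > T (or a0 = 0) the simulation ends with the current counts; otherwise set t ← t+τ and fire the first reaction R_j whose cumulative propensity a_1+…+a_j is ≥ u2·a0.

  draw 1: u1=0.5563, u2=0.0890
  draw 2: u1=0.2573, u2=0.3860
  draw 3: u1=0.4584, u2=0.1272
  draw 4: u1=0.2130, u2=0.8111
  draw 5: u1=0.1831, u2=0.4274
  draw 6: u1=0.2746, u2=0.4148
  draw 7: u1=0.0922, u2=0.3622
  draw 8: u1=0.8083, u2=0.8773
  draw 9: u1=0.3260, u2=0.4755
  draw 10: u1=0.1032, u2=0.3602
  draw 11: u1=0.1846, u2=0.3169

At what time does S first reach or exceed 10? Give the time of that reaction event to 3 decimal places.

Threshold first reached at t = 0.045

t=0.000: E=8 S=9 Z=8
Draw 1: a1=9.072, a2=25.984, a3=3.636, a4=3.944, a0=42.636; τ=−ln(0.5563)/42.636=0.014 → t=0.014; u2·a0=0.0890·42.636=3.795 ≤ a1=9.072 → R1 fires; E=10 S=8 Z=7
Draw 2: a1=7.056, a2=28.420, a3=3.232, a4=4.930, a0=43.638; τ=−ln(0.2573)/43.638=0.031 → t=0.045; u2·a0=0.3860·43.638=16.844; a1=7.056 < 16.844 ≤ a1+a2=35.476 → R2 fires; E=9 S=10 Z=7
Draw 3: a1=8.820, a2=25.578, a3=4.040, a4=4.437, a0=42.875; τ=−ln(0.4584)/42.875=0.018 → t=0.063; u2·a0=0.1272·42.875=5.454 ≤ a1=8.820 → R1 fires; E=11 S=9 Z=6
Draw 4: a1=6.804, a2=26.796, a3=3.636, a4=5.423, a0=42.659; τ=−ln(0.2130)/42.659=0.036 → t=0.099; u2·a0=0.8111·42.659=34.601; a1+a2=33.600 < 34.601 ≤ a1+…+a3=37.236 → R3 fires; E=12 S=8 Z=7
Draw 5: a1=7.056, a2=34.104, a3=3.232, a4=5.916, a0=50.308; τ=−ln(0.1831)/50.308=0.034 → t=0.133; u2·a0=0.4274·50.308=21.502; a1=7.056 < 21.502 ≤ a1+a2=41.160 → R2 fires; E=11 S=10 Z=7
Draw 6: a1=8.820, a2=31.262, a3=4.040, a4=5.423, a0=49.545; τ=−ln(0.2746)/49.545=0.026 → t=0.159; u2·a0=0.4148·49.545=20.551; a1=8.820 < 20.551 ≤ a1+a2=40.082 → R2 fires; E=10 S=12 Z=7
Draw 7: a1=10.584, a2=28.420, a3=4.848, a4=4.930, a0=48.782; τ=−ln(0.0922)/48.782=0.049 → t=0.208; u2·a0=0.3622·48.782=17.669; a1=10.584 < 17.669 ≤ a1+a2=39.004 → R2 fires; E=9 S=14 Z=7
Draw 8: a1=12.348, a2=25.578, a3=5.656, a4=4.437, a0=48.019; τ=−ln(0.8083)/48.019=0.004 → t=0.212; u2·a0=0.8773·48.019=42.127; a1+a2=37.926 < 42.127 ≤ a1+…+a3=43.582 → R3 fires; E=10 S=13 Z=8
Draw 9: a1=13.104, a2=32.480, a3=5.252, a4=4.930, a0=55.766; τ=−ln(0.3260)/55.766=0.020 → t=0.233; u2·a0=0.4755·55.766=26.517; a1=13.104 < 26.517 ≤ a1+a2=45.584 → R2 fires; E=9 S=15 Z=8
Draw 10: a1=15.120, a2=29.232, a3=6.060, a4=4.437, a0=54.849; τ=−ln(0.1032)/54.849=0.041 → t=0.274; u2·a0=0.3602·54.849=19.757; a1=15.120 < 19.757 ≤ a1+a2=44.352 → R2 fires; E=8 S=17 Z=8
Draw 11: a1=17.136, a2=25.984, a3=6.868, a4=3.944, a0=53.932; τ=−ln(0.1846)/53.932=0.031 → t=0.305 > T=0.29: stop.
S first becomes ≥ 10 when it reaches 10 at the event at t=0.045.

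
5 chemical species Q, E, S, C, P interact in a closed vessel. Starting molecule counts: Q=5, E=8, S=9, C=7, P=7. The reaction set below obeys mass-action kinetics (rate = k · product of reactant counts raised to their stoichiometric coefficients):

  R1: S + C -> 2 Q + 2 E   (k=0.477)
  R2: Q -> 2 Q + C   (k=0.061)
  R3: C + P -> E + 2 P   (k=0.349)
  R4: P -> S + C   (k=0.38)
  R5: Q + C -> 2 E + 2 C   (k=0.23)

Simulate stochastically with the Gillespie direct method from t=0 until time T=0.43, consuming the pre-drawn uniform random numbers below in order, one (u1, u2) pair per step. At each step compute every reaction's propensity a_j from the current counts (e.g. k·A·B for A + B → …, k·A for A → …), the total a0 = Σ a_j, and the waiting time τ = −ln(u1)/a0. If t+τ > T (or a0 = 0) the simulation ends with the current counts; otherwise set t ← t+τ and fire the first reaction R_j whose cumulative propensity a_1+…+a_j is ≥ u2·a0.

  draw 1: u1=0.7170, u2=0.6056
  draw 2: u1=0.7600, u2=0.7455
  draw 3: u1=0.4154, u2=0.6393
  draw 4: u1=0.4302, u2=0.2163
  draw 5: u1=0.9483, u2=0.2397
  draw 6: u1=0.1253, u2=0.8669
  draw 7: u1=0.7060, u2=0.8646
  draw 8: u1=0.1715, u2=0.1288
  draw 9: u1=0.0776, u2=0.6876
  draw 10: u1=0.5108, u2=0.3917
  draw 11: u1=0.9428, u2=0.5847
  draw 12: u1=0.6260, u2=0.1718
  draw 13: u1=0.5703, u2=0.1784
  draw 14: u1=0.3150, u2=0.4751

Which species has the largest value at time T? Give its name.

Dominant species at T: E

t=0.000: Q=5 E=8 S=9 C=7 P=7
Draw 1: a1=30.051, a2=0.305, a3=17.101, a4=2.660, a5=8.050, a0=58.167; τ=−ln(0.7170)/58.167=0.006 → t=0.006; u2·a0=0.6056·58.167=35.226; a1+a2=30.356 < 35.226 ≤ a1+…+a3=47.457 → R3 fires; Q=5 E=9 S=9 C=6 P=8
Draw 2: a1=25.758, a2=0.305, a3=16.752, a4=3.040, a5=6.900, a0=52.755; τ=−ln(0.7600)/52.755=0.005 → t=0.011; u2·a0=0.7455·52.755=39.329; a1+a2=26.063 < 39.329 ≤ a1+…+a3=42.815 → R3 fires; Q=5 E=10 S=9 C=5 P=9
Draw 3: a1=21.465, a2=0.305, a3=15.705, a4=3.420, a5=5.750, a0=46.645; τ=−ln(0.4154)/46.645=0.019 → t=0.030; u2·a0=0.6393·46.645=29.820; a1+a2=21.770 < 29.820 ≤ a1+…+a3=37.475 → R3 fires; Q=5 E=11 S=9 C=4 P=10
Draw 4: a1=17.172, a2=0.305, a3=13.960, a4=3.800, a5=4.600, a0=39.837; τ=−ln(0.4302)/39.837=0.021 → t=0.051; u2·a0=0.2163·39.837=8.617 ≤ a1=17.172 → R1 fires; Q=7 E=13 S=8 C=3 P=10
Draw 5: a1=11.448, a2=0.427, a3=10.470, a4=3.800, a5=4.830, a0=30.975; τ=−ln(0.9483)/30.975=0.002 → t=0.053; u2·a0=0.2397·30.975=7.425 ≤ a1=11.448 → R1 fires; Q=9 E=15 S=7 C=2 P=10
Draw 6: a1=6.678, a2=0.549, a3=6.980, a4=3.800, a5=4.140, a0=22.147; τ=−ln(0.1253)/22.147=0.094 → t=0.146; u2·a0=0.8669·22.147=19.199; a1+…+a4=18.007 < 19.199 ≤ a1+…+a5=22.147 → R5 fires; Q=8 E=17 S=7 C=3 P=10
Draw 7: a1=10.017, a2=0.488, a3=10.470, a4=3.800, a5=5.520, a0=30.295; τ=−ln(0.7060)/30.295=0.011 → t=0.158; u2·a0=0.8646·30.295=26.193; a1+…+a4=24.775 < 26.193 ≤ a1+…+a5=30.295 → R5 fires; Q=7 E=19 S=7 C=4 P=10
Draw 8: a1=13.356, a2=0.427, a3=13.960, a4=3.800, a5=6.440, a0=37.983; τ=−ln(0.1715)/37.983=0.046 → t=0.204; u2·a0=0.1288·37.983=4.892 ≤ a1=13.356 → R1 fires; Q=9 E=21 S=6 C=3 P=10
Draw 9: a1=8.586, a2=0.549, a3=10.470, a4=3.800, a5=6.210, a0=29.615; τ=−ln(0.0776)/29.615=0.086 → t=0.291; u2·a0=0.6876·29.615=20.363; a1+…+a3=19.605 < 20.363 ≤ a1+…+a4=23.405 → R4 fires; Q=9 E=21 S=7 C=4 P=9
Draw 10: a1=13.356, a2=0.549, a3=12.564, a4=3.420, a5=8.280, a0=38.169; τ=−ln(0.5108)/38.169=0.018 → t=0.308; u2·a0=0.3917·38.169=14.951; a1+a2=13.905 < 14.951 ≤ a1+…+a3=26.469 → R3 fires; Q=9 E=22 S=7 C=3 P=10
Draw 11: a1=10.017, a2=0.549, a3=10.470, a4=3.800, a5=6.210, a0=31.046; τ=−ln(0.9428)/31.046=0.002 → t=0.310; u2·a0=0.5847·31.046=18.153; a1+a2=10.566 < 18.153 ≤ a1+…+a3=21.036 → R3 fires; Q=9 E=23 S=7 C=2 P=11
Draw 12: a1=6.678, a2=0.549, a3=7.678, a4=4.180, a5=4.140, a0=23.225; τ=−ln(0.6260)/23.225=0.020 → t=0.330; u2·a0=0.1718·23.225=3.990 ≤ a1=6.678 → R1 fires; Q=11 E=25 S=6 C=1 P=11
Draw 13: a1=2.862, a2=0.671, a3=3.839, a4=4.180, a5=2.530, a0=14.082; τ=−ln(0.5703)/14.082=0.040 → t=0.370; u2·a0=0.1784·14.082=2.512 ≤ a1=2.862 → R1 fires; Q=13 E=27 S=5 C=0 P=11
Draw 14: a1=0.000, a2=0.793, a3=0.000, a4=4.180, a5=0.000, a0=4.973; τ=−ln(0.3150)/4.973=0.232 → t=0.602 > T=0.43: stop.
At T=0.43: Q=13 E=27 S=5 C=0 P=11; the largest is E.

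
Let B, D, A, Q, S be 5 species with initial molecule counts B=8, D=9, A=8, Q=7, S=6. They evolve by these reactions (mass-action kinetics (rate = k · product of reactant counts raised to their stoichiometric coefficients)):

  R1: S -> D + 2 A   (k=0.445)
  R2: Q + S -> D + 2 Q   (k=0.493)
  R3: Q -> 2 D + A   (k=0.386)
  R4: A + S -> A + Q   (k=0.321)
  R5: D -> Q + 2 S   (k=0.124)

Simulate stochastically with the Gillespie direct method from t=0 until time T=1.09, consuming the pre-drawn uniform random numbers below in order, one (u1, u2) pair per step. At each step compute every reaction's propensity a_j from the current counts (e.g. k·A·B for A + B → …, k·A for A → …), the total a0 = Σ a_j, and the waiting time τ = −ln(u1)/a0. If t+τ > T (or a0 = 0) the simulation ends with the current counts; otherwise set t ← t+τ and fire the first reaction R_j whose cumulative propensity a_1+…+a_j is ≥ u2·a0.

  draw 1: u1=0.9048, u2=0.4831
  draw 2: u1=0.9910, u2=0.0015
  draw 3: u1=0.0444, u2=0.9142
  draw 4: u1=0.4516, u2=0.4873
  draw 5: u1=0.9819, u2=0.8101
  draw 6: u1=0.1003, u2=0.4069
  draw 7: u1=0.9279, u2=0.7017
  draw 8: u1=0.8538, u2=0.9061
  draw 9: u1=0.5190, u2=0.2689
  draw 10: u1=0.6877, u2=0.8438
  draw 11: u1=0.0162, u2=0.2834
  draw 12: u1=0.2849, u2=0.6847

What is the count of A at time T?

A at T = 12

t=0.000: B=8 D=9 A=8 Q=7 S=6
Draw 1: a1=2.670, a2=20.706, a3=2.702, a4=15.408, a5=1.116, a0=42.602; τ=−ln(0.9048)/42.602=0.002 → t=0.002; u2·a0=0.4831·42.602=20.581; a1=2.670 < 20.581 ≤ a1+a2=23.376 → R2 fires; B=8 D=10 A=8 Q=8 S=5
Draw 2: a1=2.225, a2=19.720, a3=3.088, a4=12.840, a5=1.240, a0=39.113; τ=−ln(0.9910)/39.113=0.000 → t=0.003; u2·a0=0.0015·39.113=0.059 ≤ a1=2.225 → R1 fires; B=8 D=11 A=10 Q=8 S=4
Draw 3: a1=1.780, a2=15.776, a3=3.088, a4=12.840, a5=1.364, a0=34.848; τ=−ln(0.0444)/34.848=0.089 → t=0.092; u2·a0=0.9142·34.848=31.858; a1+…+a3=20.644 < 31.858 ≤ a1+…+a4=33.484 → R4 fires; B=8 D=11 A=10 Q=9 S=3
Draw 4: a1=1.335, a2=13.311, a3=3.474, a4=9.630, a5=1.364, a0=29.114; τ=−ln(0.4516)/29.114=0.027 → t=0.119; u2·a0=0.4873·29.114=14.187; a1=1.335 < 14.187 ≤ a1+a2=14.646 → R2 fires; B=8 D=12 A=10 Q=10 S=2
Draw 5: a1=0.890, a2=9.860, a3=3.860, a4=6.420, a5=1.488, a0=22.518; τ=−ln(0.9819)/22.518=0.001 → t=0.120; u2·a0=0.8101·22.518=18.242; a1+…+a3=14.610 < 18.242 ≤ a1+…+a4=21.030 → R4 fires; B=8 D=12 A=10 Q=11 S=1
Draw 6: a1=0.445, a2=5.423, a3=4.246, a4=3.210, a5=1.488, a0=14.812; τ=−ln(0.1003)/14.812=0.155 → t=0.275; u2·a0=0.4069·14.812=6.027; a1+a2=5.868 < 6.027 ≤ a1+…+a3=10.114 → R3 fires; B=8 D=14 A=11 Q=10 S=1
Draw 7: a1=0.445, a2=4.930, a3=3.860, a4=3.531, a5=1.736, a0=14.502; τ=−ln(0.9279)/14.502=0.005 → t=0.280; u2·a0=0.7017·14.502=10.176; a1+…+a3=9.235 < 10.176 ≤ a1+…+a4=12.766 → R4 fires; B=8 D=14 A=11 Q=11 S=0
Draw 8: a1=0.000, a2=0.000, a3=4.246, a4=0.000, a5=1.736, a0=5.982; τ=−ln(0.8538)/5.982=0.026 → t=0.307; u2·a0=0.9061·5.982=5.420; a1+…+a4=4.246 < 5.420 ≤ a1+…+a5=5.982 → R5 fires; B=8 D=13 A=11 Q=12 S=2
Draw 9: a1=0.890, a2=11.832, a3=4.632, a4=7.062, a5=1.612, a0=26.028; τ=−ln(0.5190)/26.028=0.025 → t=0.332; u2·a0=0.2689·26.028=6.999; a1=0.890 < 6.999 ≤ a1+a2=12.722 → R2 fires; B=8 D=14 A=11 Q=13 S=1
Draw 10: a1=0.445, a2=6.409, a3=5.018, a4=3.531, a5=1.736, a0=17.139; τ=−ln(0.6877)/17.139=0.022 → t=0.354; u2·a0=0.8438·17.139=14.462; a1+…+a3=11.872 < 14.462 ≤ a1+…+a4=15.403 → R4 fires; B=8 D=14 A=11 Q=14 S=0
Draw 11: a1=0.000, a2=0.000, a3=5.404, a4=0.000, a5=1.736, a0=7.140; τ=−ln(0.0162)/7.140=0.577 → t=0.931; u2·a0=0.2834·7.140=2.023; a1+a2=0.000 < 2.023 ≤ a1+…+a3=5.404 → R3 fires; B=8 D=16 A=12 Q=13 S=0
Draw 12: a1=0.000, a2=0.000, a3=5.018, a4=0.000, a5=1.984, a0=7.002; τ=−ln(0.2849)/7.002=0.179 → t=1.111 > T=1.09: stop.
Read off A at T=1.09: 12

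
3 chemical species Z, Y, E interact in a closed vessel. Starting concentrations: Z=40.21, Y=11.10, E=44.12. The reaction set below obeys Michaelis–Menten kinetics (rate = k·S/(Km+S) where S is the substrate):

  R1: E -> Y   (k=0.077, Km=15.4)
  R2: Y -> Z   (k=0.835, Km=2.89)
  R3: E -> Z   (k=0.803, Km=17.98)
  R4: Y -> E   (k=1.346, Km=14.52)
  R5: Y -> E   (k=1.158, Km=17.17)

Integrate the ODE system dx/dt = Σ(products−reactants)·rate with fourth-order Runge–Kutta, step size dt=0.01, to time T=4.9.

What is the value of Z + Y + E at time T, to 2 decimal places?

Value at T = 95.43

Check how each reaction changes W = Z + Y + E (weight of products minus weight of reactants):
R1: E -> Y: (1·1) − (1·1) = 1 − 1 = 0
R2: Y -> Z: (1·1) − (1·1) = 1 − 1 = 0
R3: E -> Z: (1·1) − (1·1) = 1 − 1 = 0
R4: Y -> E: (1·1) − (1·1) = 1 − 1 = 0
R5: Y -> E: (1·1) − (1·1) = 1 − 1 = 0
Every reaction leaves W unchanged, so W is conserved and no simulation is needed: W(T) = W(0) = 40.21 + 11.10 + 44.12 = 95.43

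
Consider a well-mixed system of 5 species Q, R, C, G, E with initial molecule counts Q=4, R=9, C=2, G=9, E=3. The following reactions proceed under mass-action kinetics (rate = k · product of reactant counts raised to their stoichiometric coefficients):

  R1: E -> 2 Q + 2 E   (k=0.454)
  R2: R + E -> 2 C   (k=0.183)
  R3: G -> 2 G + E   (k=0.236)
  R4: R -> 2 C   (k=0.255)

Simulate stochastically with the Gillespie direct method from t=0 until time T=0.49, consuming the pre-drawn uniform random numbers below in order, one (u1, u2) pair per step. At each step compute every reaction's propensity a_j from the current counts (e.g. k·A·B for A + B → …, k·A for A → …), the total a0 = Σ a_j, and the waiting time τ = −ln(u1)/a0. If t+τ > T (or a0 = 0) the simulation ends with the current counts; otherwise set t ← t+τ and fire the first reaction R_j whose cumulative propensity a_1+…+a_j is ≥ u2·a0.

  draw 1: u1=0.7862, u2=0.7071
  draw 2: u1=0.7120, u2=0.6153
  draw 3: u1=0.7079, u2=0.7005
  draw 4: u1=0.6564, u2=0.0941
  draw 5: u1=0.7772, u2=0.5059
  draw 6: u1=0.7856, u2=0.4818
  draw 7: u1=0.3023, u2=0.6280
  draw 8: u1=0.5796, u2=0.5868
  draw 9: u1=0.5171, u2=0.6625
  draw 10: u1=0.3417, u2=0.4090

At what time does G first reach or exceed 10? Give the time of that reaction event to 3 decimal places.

t=0.000: Q=4 R=9 C=2 G=9 E=3
Draw 1: a1=1.362, a2=4.941, a3=2.124, a4=2.295, a0=10.722; τ=−ln(0.7862)/10.722=0.022 → t=0.022; u2·a0=0.7071·10.722=7.582; a1+a2=6.303 < 7.582 ≤ a1+…+a3=8.427 → R3 fires; Q=4 R=9 C=2 G=10 E=4
Draw 2: a1=1.816, a2=6.588, a3=2.360, a4=2.295, a0=13.059; τ=−ln(0.7120)/13.059=0.026 → t=0.048; u2·a0=0.6153·13.059=8.035; a1=1.816 < 8.035 ≤ a1+a2=8.404 → R2 fires; Q=4 R=8 C=4 G=10 E=3
Draw 3: a1=1.362, a2=4.392, a3=2.360, a4=2.040, a0=10.154; τ=−ln(0.7079)/10.154=0.034 → t=0.082; u2·a0=0.7005·10.154=7.113; a1+a2=5.754 < 7.113 ≤ a1+…+a3=8.114 → R3 fires; Q=4 R=8 C=4 G=11 E=4
Draw 4: a1=1.816, a2=5.856, a3=2.596, a4=2.040, a0=12.308; τ=−ln(0.6564)/12.308=0.034 → t=0.117; u2·a0=0.0941·12.308=1.158 ≤ a1=1.816 → R1 fires; Q=6 R=8 C=4 G=11 E=5
Draw 5: a1=2.270, a2=7.320, a3=2.596, a4=2.040, a0=14.226; τ=−ln(0.7772)/14.226=0.018 → t=0.134; u2·a0=0.5059·14.226=7.197; a1=2.270 < 7.197 ≤ a1+a2=9.590 → R2 fires; Q=6 R=7 C=6 G=11 E=4
Draw 6: a1=1.816, a2=5.124, a3=2.596, a4=1.785, a0=11.321; τ=−ln(0.7856)/11.321=0.021 → t=0.156; u2·a0=0.4818·11.321=5.454; a1=1.816 < 5.454 ≤ a1+a2=6.940 → R2 fires; Q=6 R=6 C=8 G=11 E=3
Draw 7: a1=1.362, a2=3.294, a3=2.596, a4=1.530, a0=8.782; τ=−ln(0.3023)/8.782=0.136 → t=0.292; u2·a0=0.6280·8.782=5.515; a1+a2=4.656 < 5.515 ≤ a1+…+a3=7.252 → R3 fires; Q=6 R=6 C=8 G=12 E=4
Draw 8: a1=1.816, a2=4.392, a3=2.832, a4=1.530, a0=10.570; τ=−ln(0.5796)/10.570=0.052 → t=0.344; u2·a0=0.5868·10.570=6.202; a1=1.816 < 6.202 ≤ a1+a2=6.208 → R2 fires; Q=6 R=5 C=10 G=12 E=3
Draw 9: a1=1.362, a2=2.745, a3=2.832, a4=1.275, a0=8.214; τ=−ln(0.5171)/8.214=0.080 → t=0.424; u2·a0=0.6625·8.214=5.442; a1+a2=4.107 < 5.442 ≤ a1+…+a3=6.939 → R3 fires; Q=6 R=5 C=10 G=13 E=4
Draw 10: a1=1.816, a2=3.660, a3=3.068, a4=1.275, a0=9.819; τ=−ln(0.3417)/9.819=0.109 → t=0.533 > T=0.49: stop.
G first becomes ≥ 10 when it reaches 10 at the event at t=0.022.

Threshold first reached at t = 0.022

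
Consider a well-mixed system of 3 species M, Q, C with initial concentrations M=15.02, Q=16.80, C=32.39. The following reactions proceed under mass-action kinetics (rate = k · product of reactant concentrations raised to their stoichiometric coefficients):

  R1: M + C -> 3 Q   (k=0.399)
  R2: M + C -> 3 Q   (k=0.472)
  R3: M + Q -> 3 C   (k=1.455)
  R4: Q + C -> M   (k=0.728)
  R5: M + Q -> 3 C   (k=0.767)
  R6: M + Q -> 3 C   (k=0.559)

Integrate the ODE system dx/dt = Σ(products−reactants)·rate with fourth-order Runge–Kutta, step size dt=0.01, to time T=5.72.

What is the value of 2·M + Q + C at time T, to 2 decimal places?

Check how each reaction changes W = 2·M + Q + C (weight of products minus weight of reactants):
R1: M + C -> 3 Q: (1·3) − (2·1 + 1·1) = 3 − 3 = 0
R2: M + C -> 3 Q: (1·3) − (2·1 + 1·1) = 3 − 3 = 0
R3: M + Q -> 3 C: (1·3) − (2·1 + 1·1) = 3 − 3 = 0
R4: Q + C -> M: (2·1) − (1·1 + 1·1) = 2 − 2 = 0
R5: M + Q -> 3 C: (1·3) − (2·1 + 1·1) = 3 − 3 = 0
R6: M + Q -> 3 C: (1·3) − (2·1 + 1·1) = 3 − 3 = 0
Every reaction leaves W unchanged, so W is conserved and no simulation is needed: W(T) = W(0) = 2·15.02 + 16.80 + 32.39 = 79.23

Value at T = 79.23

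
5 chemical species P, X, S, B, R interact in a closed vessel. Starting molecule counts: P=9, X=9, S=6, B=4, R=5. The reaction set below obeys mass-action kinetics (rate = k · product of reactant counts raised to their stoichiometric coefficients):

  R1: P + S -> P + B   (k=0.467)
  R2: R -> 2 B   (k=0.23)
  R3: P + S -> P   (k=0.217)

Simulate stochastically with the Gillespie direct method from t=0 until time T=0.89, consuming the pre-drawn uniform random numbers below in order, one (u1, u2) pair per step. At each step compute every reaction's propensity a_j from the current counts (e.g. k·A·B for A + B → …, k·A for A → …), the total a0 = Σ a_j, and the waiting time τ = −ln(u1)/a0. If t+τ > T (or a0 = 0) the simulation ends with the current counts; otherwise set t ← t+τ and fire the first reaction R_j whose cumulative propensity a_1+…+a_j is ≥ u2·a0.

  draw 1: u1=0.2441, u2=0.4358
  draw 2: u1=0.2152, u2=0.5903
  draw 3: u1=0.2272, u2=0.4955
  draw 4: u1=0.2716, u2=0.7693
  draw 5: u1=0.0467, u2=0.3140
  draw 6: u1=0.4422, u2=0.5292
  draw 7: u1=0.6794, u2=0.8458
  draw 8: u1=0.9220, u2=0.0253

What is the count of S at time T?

t=0.000: P=9 X=9 S=6 B=4 R=5
Draw 1: a1=25.218, a2=1.150, a3=11.718, a0=38.086; τ=−ln(0.2441)/38.086=0.037 → t=0.037; u2·a0=0.4358·38.086=16.598 ≤ a1=25.218 → R1 fires; P=9 X=9 S=5 B=5 R=5
Draw 2: a1=21.015, a2=1.150, a3=9.765, a0=31.930; τ=−ln(0.2152)/31.930=0.048 → t=0.085; u2·a0=0.5903·31.930=18.848 ≤ a1=21.015 → R1 fires; P=9 X=9 S=4 B=6 R=5
Draw 3: a1=16.812, a2=1.150, a3=7.812, a0=25.774; τ=−ln(0.2272)/25.774=0.057 → t=0.143; u2·a0=0.4955·25.774=12.771 ≤ a1=16.812 → R1 fires; P=9 X=9 S=3 B=7 R=5
Draw 4: a1=12.609, a2=1.150, a3=5.859, a0=19.618; τ=−ln(0.2716)/19.618=0.066 → t=0.209; u2·a0=0.7693·19.618=15.092; a1+a2=13.759 < 15.092 ≤ a1+…+a3=19.618 → R3 fires; P=9 X=9 S=2 B=7 R=5
Draw 5: a1=8.406, a2=1.150, a3=3.906, a0=13.462; τ=−ln(0.0467)/13.462=0.228 → t=0.437; u2·a0=0.3140·13.462=4.227 ≤ a1=8.406 → R1 fires; P=9 X=9 S=1 B=8 R=5
Draw 6: a1=4.203, a2=1.150, a3=1.953, a0=7.306; τ=−ln(0.4422)/7.306=0.112 → t=0.548; u2·a0=0.5292·7.306=3.866 ≤ a1=4.203 → R1 fires; P=9 X=9 S=0 B=9 R=5
Draw 7: a1=0.000, a2=1.150, a3=0.000, a0=1.150; τ=−ln(0.6794)/1.150=0.336 → t=0.884; u2·a0=0.8458·1.150=0.973; a1=0.000 < 0.973 ≤ a1+a2=1.150 → R2 fires; P=9 X=9 S=0 B=11 R=4
Draw 8: a1=0.000, a2=0.920, a3=0.000, a0=0.920; τ=−ln(0.9220)/0.920=0.088 → t=0.973 > T=0.89: stop.
Read off S at T=0.89: 0

S at T = 0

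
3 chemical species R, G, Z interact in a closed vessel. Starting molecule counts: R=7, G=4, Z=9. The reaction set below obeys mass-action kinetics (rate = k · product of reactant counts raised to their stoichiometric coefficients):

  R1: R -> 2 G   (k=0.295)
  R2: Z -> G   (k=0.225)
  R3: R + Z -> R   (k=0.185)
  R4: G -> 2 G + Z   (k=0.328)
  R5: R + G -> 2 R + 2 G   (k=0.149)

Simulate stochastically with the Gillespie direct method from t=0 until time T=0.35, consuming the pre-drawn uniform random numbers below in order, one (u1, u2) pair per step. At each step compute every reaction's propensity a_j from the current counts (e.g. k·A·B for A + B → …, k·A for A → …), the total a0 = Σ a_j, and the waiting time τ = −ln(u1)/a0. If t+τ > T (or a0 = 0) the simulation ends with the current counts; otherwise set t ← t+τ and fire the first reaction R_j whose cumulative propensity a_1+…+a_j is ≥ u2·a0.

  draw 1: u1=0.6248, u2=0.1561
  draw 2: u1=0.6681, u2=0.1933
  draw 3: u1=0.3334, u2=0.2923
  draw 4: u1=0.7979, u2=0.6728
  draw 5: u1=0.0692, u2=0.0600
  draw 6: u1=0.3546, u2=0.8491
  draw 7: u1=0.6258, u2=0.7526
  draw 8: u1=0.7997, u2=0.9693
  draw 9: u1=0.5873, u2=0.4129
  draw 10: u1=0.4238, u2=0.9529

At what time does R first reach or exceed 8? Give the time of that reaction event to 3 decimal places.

Threshold first reached at t = 0.306

t=0.000: R=7 G=4 Z=9
Draw 1: a1=2.065, a2=2.025, a3=11.655, a4=1.312, a5=4.172, a0=21.229; τ=−ln(0.6248)/21.229=0.022 → t=0.022; u2·a0=0.1561·21.229=3.314; a1=2.065 < 3.314 ≤ a1+a2=4.090 → R2 fires; R=7 G=5 Z=8
Draw 2: a1=2.065, a2=1.800, a3=10.360, a4=1.640, a5=5.215, a0=21.080; τ=−ln(0.6681)/21.080=0.019 → t=0.041; u2·a0=0.1933·21.080=4.075; a1+a2=3.865 < 4.075 ≤ a1+…+a3=14.225 → R3 fires; R=7 G=5 Z=7
Draw 3: a1=2.065, a2=1.575, a3=9.065, a4=1.640, a5=5.215, a0=19.560; τ=−ln(0.3334)/19.560=0.056 → t=0.097; u2·a0=0.2923·19.560=5.717; a1+a2=3.640 < 5.717 ≤ a1+…+a3=12.705 → R3 fires; R=7 G=5 Z=6
Draw 4: a1=2.065, a2=1.350, a3=7.770, a4=1.640, a5=5.215, a0=18.040; τ=−ln(0.7979)/18.040=0.013 → t=0.110; u2·a0=0.6728·18.040=12.137; a1+…+a3=11.185 < 12.137 ≤ a1+…+a4=12.825 → R4 fires; R=7 G=6 Z=7
Draw 5: a1=2.065, a2=1.575, a3=9.065, a4=1.968, a5=6.258, a0=20.931; τ=−ln(0.0692)/20.931=0.128 → t=0.238; u2·a0=0.0600·20.931=1.256 ≤ a1=2.065 → R1 fires; R=6 G=8 Z=7
Draw 6: a1=1.770, a2=1.575, a3=7.770, a4=2.624, a5=7.152, a0=20.891; τ=−ln(0.3546)/20.891=0.050 → t=0.287; u2·a0=0.8491·20.891=17.739; a1+…+a4=13.739 < 17.739 ≤ a1+…+a5=20.891 → R5 fires; R=7 G=9 Z=7
Draw 7: a1=2.065, a2=1.575, a3=9.065, a4=2.952, a5=9.387, a0=25.044; τ=−ln(0.6258)/25.044=0.019 → t=0.306; u2·a0=0.7526·25.044=18.848; a1+…+a4=15.657 < 18.848 ≤ a1+…+a5=25.044 → R5 fires; R=8 G=10 Z=7
Draw 8: a1=2.360, a2=1.575, a3=10.360, a4=3.280, a5=11.920, a0=29.495; τ=−ln(0.7997)/29.495=0.008 → t=0.313; u2·a0=0.9693·29.495=28.590; a1+…+a4=17.575 < 28.590 ≤ a1+…+a5=29.495 → R5 fires; R=9 G=11 Z=7
Draw 9: a1=2.655, a2=1.575, a3=11.655, a4=3.608, a5=14.751, a0=34.244; τ=−ln(0.5873)/34.244=0.016 → t=0.329; u2·a0=0.4129·34.244=14.139; a1+a2=4.230 < 14.139 ≤ a1+…+a3=15.885 → R3 fires; R=9 G=11 Z=6
Draw 10: a1=2.655, a2=1.350, a3=9.990, a4=3.608, a5=14.751, a0=32.354; τ=−ln(0.4238)/32.354=0.027 → t=0.356 > T=0.35: stop.
R first becomes ≥ 8 when it reaches 8 at the event at t=0.306.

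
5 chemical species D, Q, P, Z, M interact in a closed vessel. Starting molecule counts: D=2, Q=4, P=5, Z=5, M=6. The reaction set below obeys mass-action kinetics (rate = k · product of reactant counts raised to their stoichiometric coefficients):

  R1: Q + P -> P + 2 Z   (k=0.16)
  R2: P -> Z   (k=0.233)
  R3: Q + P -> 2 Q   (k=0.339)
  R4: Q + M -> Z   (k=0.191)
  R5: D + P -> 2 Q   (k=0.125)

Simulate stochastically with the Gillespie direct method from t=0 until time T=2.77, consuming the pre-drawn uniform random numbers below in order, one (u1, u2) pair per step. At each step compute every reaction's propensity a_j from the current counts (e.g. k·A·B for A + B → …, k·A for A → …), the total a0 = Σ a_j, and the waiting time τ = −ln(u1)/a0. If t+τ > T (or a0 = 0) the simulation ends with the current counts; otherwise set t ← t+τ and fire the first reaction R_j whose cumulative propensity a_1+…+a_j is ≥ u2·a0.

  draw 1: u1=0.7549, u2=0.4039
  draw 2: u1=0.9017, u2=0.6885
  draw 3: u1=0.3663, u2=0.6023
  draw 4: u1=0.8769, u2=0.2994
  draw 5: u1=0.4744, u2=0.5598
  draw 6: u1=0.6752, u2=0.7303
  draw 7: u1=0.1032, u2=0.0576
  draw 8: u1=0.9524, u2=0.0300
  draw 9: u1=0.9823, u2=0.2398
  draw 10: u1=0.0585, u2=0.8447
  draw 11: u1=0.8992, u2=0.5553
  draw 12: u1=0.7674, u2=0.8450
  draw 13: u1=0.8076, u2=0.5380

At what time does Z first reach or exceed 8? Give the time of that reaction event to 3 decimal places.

t=0.000: D=2 Q=4 P=5 Z=5 M=6
Draw 1: a1=3.200, a2=1.165, a3=6.780, a4=4.584, a5=1.250, a0=16.979; τ=−ln(0.7549)/16.979=0.017 → t=0.017; u2·a0=0.4039·16.979=6.858; a1+a2=4.365 < 6.858 ≤ a1+…+a3=11.145 → R3 fires; D=2 Q=5 P=4 Z=5 M=6
Draw 2: a1=3.200, a2=0.932, a3=6.780, a4=5.730, a5=1.000, a0=17.642; τ=−ln(0.9017)/17.642=0.006 → t=0.022; u2·a0=0.6885·17.642=12.147; a1+…+a3=10.912 < 12.147 ≤ a1+…+a4=16.642 → R4 fires; D=2 Q=4 P=4 Z=6 M=5
Draw 3: a1=2.560, a2=0.932, a3=5.424, a4=3.820, a5=1.000, a0=13.736; τ=−ln(0.3663)/13.736=0.073 → t=0.096; u2·a0=0.6023·13.736=8.273; a1+a2=3.492 < 8.273 ≤ a1+…+a3=8.916 → R3 fires; D=2 Q=5 P=3 Z=6 M=5
Draw 4: a1=2.400, a2=0.699, a3=5.085, a4=4.775, a5=0.750, a0=13.709; τ=−ln(0.8769)/13.709=0.010 → t=0.105; u2·a0=0.2994·13.709=4.104; a1+a2=3.099 < 4.104 ≤ a1+…+a3=8.184 → R3 fires; D=2 Q=6 P=2 Z=6 M=5
Draw 5: a1=1.920, a2=0.466, a3=4.068, a4=5.730, a5=0.500, a0=12.684; τ=−ln(0.4744)/12.684=0.059 → t=0.164; u2·a0=0.5598·12.684=7.101; a1+…+a3=6.454 < 7.101 ≤ a1+…+a4=12.184 → R4 fires; D=2 Q=5 P=2 Z=7 M=4
Draw 6: a1=1.600, a2=0.466, a3=3.390, a4=3.820, a5=0.500, a0=9.776; τ=−ln(0.6752)/9.776=0.040 → t=0.204; u2·a0=0.7303·9.776=7.139; a1+…+a3=5.456 < 7.139 ≤ a1+…+a4=9.276 → R4 fires; D=2 Q=4 P=2 Z=8 M=3
Draw 7: a1=1.280, a2=0.466, a3=2.712, a4=2.292, a5=0.500, a0=7.250; τ=−ln(0.1032)/7.250=0.313 → t=0.517; u2·a0=0.0576·7.250=0.418 ≤ a1=1.280 → R1 fires; D=2 Q=3 P=2 Z=10 M=3
Draw 8: a1=0.960, a2=0.466, a3=2.034, a4=1.719, a5=0.500, a0=5.679; τ=−ln(0.9524)/5.679=0.009 → t=0.526; u2·a0=0.0300·5.679=0.170 ≤ a1=0.960 → R1 fires; D=2 Q=2 P=2 Z=12 M=3
Draw 9: a1=0.640, a2=0.466, a3=1.356, a4=1.146, a5=0.500, a0=4.108; τ=−ln(0.9823)/4.108=0.004 → t=0.530; u2·a0=0.2398·4.108=0.985; a1=0.640 < 0.985 ≤ a1+a2=1.106 → R2 fires; D=2 Q=2 P=1 Z=13 M=3
Draw 10: a1=0.320, a2=0.233, a3=0.678, a4=1.146, a5=0.250, a0=2.627; τ=−ln(0.0585)/2.627=1.081 → t=1.611; u2·a0=0.8447·2.627=2.219; a1+…+a3=1.231 < 2.219 ≤ a1+…+a4=2.377 → R4 fires; D=2 Q=1 P=1 Z=14 M=2
Draw 11: a1=0.160, a2=0.233, a3=0.339, a4=0.382, a5=0.250, a0=1.364; τ=−ln(0.8992)/1.364=0.078 → t=1.689; u2·a0=0.5553·1.364=0.757; a1+…+a3=0.732 < 0.757 ≤ a1+…+a4=1.114 → R4 fires; D=2 Q=0 P=1 Z=15 M=1
Draw 12: a1=0.000, a2=0.233, a3=0.000, a4=0.000, a5=0.250, a0=0.483; τ=−ln(0.7674)/0.483=0.548 → t=2.237; u2·a0=0.8450·0.483=0.408; a1+…+a4=0.233 < 0.408 ≤ a1+…+a5=0.483 → R5 fires; D=1 Q=2 P=0 Z=15 M=1
Draw 13: a1=0.000, a2=0.000, a3=0.000, a4=0.382, a5=0.000, a0=0.382; τ=−ln(0.8076)/0.382=0.559 → t=2.796 > T=2.77: stop.
Z first becomes ≥ 8 when it reaches 8 at the event at t=0.204.

Threshold first reached at t = 0.204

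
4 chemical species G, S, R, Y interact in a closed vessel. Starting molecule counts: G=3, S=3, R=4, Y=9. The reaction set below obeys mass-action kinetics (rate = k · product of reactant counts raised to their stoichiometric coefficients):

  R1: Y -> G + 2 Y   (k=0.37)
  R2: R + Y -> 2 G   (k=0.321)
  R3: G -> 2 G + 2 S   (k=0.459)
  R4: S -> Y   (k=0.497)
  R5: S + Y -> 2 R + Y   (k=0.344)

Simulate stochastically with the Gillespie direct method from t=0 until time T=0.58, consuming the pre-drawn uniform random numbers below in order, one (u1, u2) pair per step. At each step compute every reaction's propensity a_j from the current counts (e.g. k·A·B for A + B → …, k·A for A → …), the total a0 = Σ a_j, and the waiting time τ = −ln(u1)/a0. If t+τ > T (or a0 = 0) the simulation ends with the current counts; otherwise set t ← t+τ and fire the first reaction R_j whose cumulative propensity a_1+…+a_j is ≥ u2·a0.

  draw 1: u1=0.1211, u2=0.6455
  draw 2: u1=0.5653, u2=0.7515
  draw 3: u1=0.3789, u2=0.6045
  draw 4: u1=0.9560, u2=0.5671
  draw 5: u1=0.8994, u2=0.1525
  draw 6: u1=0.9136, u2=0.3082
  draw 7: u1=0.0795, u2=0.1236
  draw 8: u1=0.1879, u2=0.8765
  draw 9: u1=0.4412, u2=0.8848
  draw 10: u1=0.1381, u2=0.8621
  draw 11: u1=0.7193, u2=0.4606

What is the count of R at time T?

R at T = 6

t=0.000: G=3 S=3 R=4 Y=9
Draw 1: a1=3.330, a2=11.556, a3=1.377, a4=1.491, a5=9.288, a0=27.042; τ=−ln(0.1211)/27.042=0.078 → t=0.078; u2·a0=0.6455·27.042=17.456; a1+…+a3=16.263 < 17.456 ≤ a1+…+a4=17.754 → R4 fires; G=3 S=2 R=4 Y=10
Draw 2: a1=3.700, a2=12.840, a3=1.377, a4=0.994, a5=6.880, a0=25.791; τ=−ln(0.5653)/25.791=0.022 → t=0.100; u2·a0=0.7515·25.791=19.382; a1+…+a4=18.911 < 19.382 ≤ a1+…+a5=25.791 → R5 fires; G=3 S=1 R=6 Y=10
Draw 3: a1=3.700, a2=19.260, a3=1.377, a4=0.497, a5=3.440, a0=28.274; τ=−ln(0.3789)/28.274=0.034 → t=0.135; u2·a0=0.6045·28.274=17.092; a1=3.700 < 17.092 ≤ a1+a2=22.960 → R2 fires; G=5 S=1 R=5 Y=9
Draw 4: a1=3.330, a2=14.445, a3=2.295, a4=0.497, a5=3.096, a0=23.663; τ=−ln(0.9560)/23.663=0.002 → t=0.136; u2·a0=0.5671·23.663=13.419; a1=3.330 < 13.419 ≤ a1+a2=17.775 → R2 fires; G=7 S=1 R=4 Y=8
Draw 5: a1=2.960, a2=10.272, a3=3.213, a4=0.497, a5=2.752, a0=19.694; τ=−ln(0.8994)/19.694=0.005 → t=0.142; u2·a0=0.1525·19.694=3.003; a1=2.960 < 3.003 ≤ a1+a2=13.232 → R2 fires; G=9 S=1 R=3 Y=7
Draw 6: a1=2.590, a2=6.741, a3=4.131, a4=0.497, a5=2.408, a0=16.367; τ=−ln(0.9136)/16.367=0.006 → t=0.147; u2·a0=0.3082·16.367=5.044; a1=2.590 < 5.044 ≤ a1+a2=9.331 → R2 fires; G=11 S=1 R=2 Y=6
Draw 7: a1=2.220, a2=3.852, a3=5.049, a4=0.497, a5=2.064, a0=13.682; τ=−ln(0.0795)/13.682=0.185 → t=0.332; u2·a0=0.1236·13.682=1.691 ≤ a1=2.220 → R1 fires; G=12 S=1 R=2 Y=7
Draw 8: a1=2.590, a2=4.494, a3=5.508, a4=0.497, a5=2.408, a0=15.497; τ=−ln(0.1879)/15.497=0.108 → t=0.440; u2·a0=0.8765·15.497=13.583; a1+…+a4=13.089 < 13.583 ≤ a1+…+a5=15.497 → R5 fires; G=12 S=0 R=4 Y=7
Draw 9: a1=2.590, a2=8.988, a3=5.508, a4=0.000, a5=0.000, a0=17.086; τ=−ln(0.4412)/17.086=0.048 → t=0.488; u2·a0=0.8848·17.086=15.118; a1+a2=11.578 < 15.118 ≤ a1+…+a3=17.086 → R3 fires; G=13 S=2 R=4 Y=7
Draw 10: a1=2.590, a2=8.988, a3=5.967, a4=0.994, a5=4.816, a0=23.355; τ=−ln(0.1381)/23.355=0.085 → t=0.573; u2·a0=0.8621·23.355=20.134; a1+…+a4=18.539 < 20.134 ≤ a1+…+a5=23.355 → R5 fires; G=13 S=1 R=6 Y=7
Draw 11: a1=2.590, a2=13.482, a3=5.967, a4=0.497, a5=2.408, a0=24.944; τ=−ln(0.7193)/24.944=0.013 → t=0.586 > T=0.58: stop.
Read off R at T=0.58: 6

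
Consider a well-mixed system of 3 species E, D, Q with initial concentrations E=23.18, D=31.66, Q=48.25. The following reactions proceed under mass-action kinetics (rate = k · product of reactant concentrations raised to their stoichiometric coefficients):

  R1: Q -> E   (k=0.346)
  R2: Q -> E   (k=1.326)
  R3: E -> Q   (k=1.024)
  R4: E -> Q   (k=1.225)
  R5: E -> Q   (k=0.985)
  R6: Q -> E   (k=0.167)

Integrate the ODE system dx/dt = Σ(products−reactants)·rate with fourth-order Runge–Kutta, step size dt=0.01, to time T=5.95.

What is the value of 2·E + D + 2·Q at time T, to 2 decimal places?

Check how each reaction changes W = 2·E + D + 2·Q (weight of products minus weight of reactants):
R1: Q -> E: (2·1) − (2·1) = 2 − 2 = 0
R2: Q -> E: (2·1) − (2·1) = 2 − 2 = 0
R3: E -> Q: (2·1) − (2·1) = 2 − 2 = 0
R4: E -> Q: (2·1) − (2·1) = 2 − 2 = 0
R5: E -> Q: (2·1) − (2·1) = 2 − 2 = 0
R6: Q -> E: (2·1) − (2·1) = 2 − 2 = 0
Every reaction leaves W unchanged, so W is conserved and no simulation is needed: W(T) = W(0) = 2·23.18 + 31.66 + 2·48.25 = 174.52

Value at T = 174.52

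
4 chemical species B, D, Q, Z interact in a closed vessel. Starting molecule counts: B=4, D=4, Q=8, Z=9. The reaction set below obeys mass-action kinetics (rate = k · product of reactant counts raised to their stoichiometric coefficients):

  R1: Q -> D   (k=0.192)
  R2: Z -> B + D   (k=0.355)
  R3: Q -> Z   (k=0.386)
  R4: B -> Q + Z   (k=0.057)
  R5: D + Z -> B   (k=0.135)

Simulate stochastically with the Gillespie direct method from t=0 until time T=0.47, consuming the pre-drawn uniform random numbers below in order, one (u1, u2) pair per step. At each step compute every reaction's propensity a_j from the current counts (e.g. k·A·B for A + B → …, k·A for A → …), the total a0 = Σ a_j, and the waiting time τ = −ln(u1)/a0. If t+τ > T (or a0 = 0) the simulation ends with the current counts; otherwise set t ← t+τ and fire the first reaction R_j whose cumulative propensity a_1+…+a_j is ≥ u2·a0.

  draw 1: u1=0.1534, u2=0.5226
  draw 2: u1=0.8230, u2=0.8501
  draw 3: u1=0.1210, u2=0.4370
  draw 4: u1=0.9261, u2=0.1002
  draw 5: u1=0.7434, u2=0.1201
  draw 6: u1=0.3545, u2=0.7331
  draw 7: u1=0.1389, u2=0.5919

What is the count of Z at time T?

t=0.000: B=4 D=4 Q=8 Z=9
Draw 1: a1=1.536, a2=3.195, a3=3.088, a4=0.228, a5=4.860, a0=12.907; τ=−ln(0.1534)/12.907=0.145 → t=0.145; u2·a0=0.5226·12.907=6.745; a1+a2=4.731 < 6.745 ≤ a1+…+a3=7.819 → R3 fires; B=4 D=4 Q=7 Z=10
Draw 2: a1=1.344, a2=3.550, a3=2.702, a4=0.228, a5=5.400, a0=13.224; τ=−ln(0.8230)/13.224=0.015 → t=0.160; u2·a0=0.8501·13.224=11.242; a1+…+a4=7.824 < 11.242 ≤ a1+…+a5=13.224 → R5 fires; B=5 D=3 Q=7 Z=9
Draw 3: a1=1.344, a2=3.195, a3=2.702, a4=0.285, a5=3.645, a0=11.171; τ=−ln(0.1210)/11.171=0.189 → t=0.349; u2·a0=0.4370·11.171=4.882; a1+a2=4.539 < 4.882 ≤ a1+…+a3=7.241 → R3 fires; B=5 D=3 Q=6 Z=10
Draw 4: a1=1.152, a2=3.550, a3=2.316, a4=0.285, a5=4.050, a0=11.353; τ=−ln(0.9261)/11.353=0.007 → t=0.356; u2·a0=0.1002·11.353=1.138 ≤ a1=1.152 → R1 fires; B=5 D=4 Q=5 Z=10
Draw 5: a1=0.960, a2=3.550, a3=1.930, a4=0.285, a5=5.400, a0=12.125; τ=−ln(0.7434)/12.125=0.024 → t=0.380; u2·a0=0.1201·12.125=1.456; a1=0.960 < 1.456 ≤ a1+a2=4.510 → R2 fires; B=6 D=5 Q=5 Z=9
Draw 6: a1=0.960, a2=3.195, a3=1.930, a4=0.342, a5=6.075, a0=12.502; τ=−ln(0.3545)/12.502=0.083 → t=0.463; u2·a0=0.7331·12.502=9.165; a1+…+a4=6.427 < 9.165 ≤ a1+…+a5=12.502 → R5 fires; B=7 D=4 Q=5 Z=8
Draw 7: a1=0.960, a2=2.840, a3=1.930, a4=0.399, a5=4.320, a0=10.449; τ=−ln(0.1389)/10.449=0.189 → t=0.652 > T=0.47: stop.
Read off Z at T=0.47: 8

Z at T = 8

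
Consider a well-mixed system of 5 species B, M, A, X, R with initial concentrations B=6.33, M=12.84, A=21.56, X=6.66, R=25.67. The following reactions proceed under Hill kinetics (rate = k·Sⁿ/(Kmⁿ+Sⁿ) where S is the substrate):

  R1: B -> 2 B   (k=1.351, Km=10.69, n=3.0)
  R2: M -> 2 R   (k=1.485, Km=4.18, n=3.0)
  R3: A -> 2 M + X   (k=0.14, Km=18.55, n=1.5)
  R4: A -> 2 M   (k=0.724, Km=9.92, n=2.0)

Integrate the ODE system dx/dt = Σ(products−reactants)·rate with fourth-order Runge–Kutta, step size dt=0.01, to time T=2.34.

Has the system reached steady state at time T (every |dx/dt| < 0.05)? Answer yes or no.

Steady state at T: no

RK4 with dt=0.01: 234 steps to T=2.34. Trajectory (selected grid times):
t=0.00: B=6.33 M=12.84 A=21.56 X=6.66 R=25.67
t=0.26: B=6.39 M=12.82 A=21.38 X=6.68 R=26.42
t=0.52: B=6.45 M=12.79 A=21.21 X=6.70 R=27.16
t=0.78: B=6.52 M=12.77 A=21.04 X=6.72 R=27.91
t=1.04: B=6.58 M=12.74 A=20.86 X=6.74 R=28.65
t=1.30: B=6.65 M=12.72 A=20.69 X=6.76 R=29.40
t=1.56: B=6.72 M=12.69 A=20.52 X=6.78 R=30.15
t=1.82: B=6.79 M=12.66 A=20.34 X=6.80 R=30.89
t=2.08: B=6.86 M=12.63 A=20.17 X=6.82 R=31.64
t=2.34: B=6.94 M=12.60 A=20.00 X=6.84 R=32.38
Rates at T: R1=0.2900, R2=1.4327, R3=0.0740, R4=0.5811
dx/dt at T (Σ net stoichiometry × rate): B=+0.2900, M=-0.1226, A=-0.6550, X=+0.0740, R=+2.8653
Largest |dx/dt| is |+2.8653| (R) ≥ 0.05 → not steady.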